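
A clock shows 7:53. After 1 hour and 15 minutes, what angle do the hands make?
First find the time 1 hour and 15 minutes after 7:53.
Total minutes: 7 x 60 + 53 + 1 x 60 + 15 = 548.
548 mod 720 = 548 minutes = 9:08.
Now compute the angle at 9:08:
Hour hand: 9 x 30 + 8 x 0.5 = 274 degrees
Minute hand: 8 x 6 = 48 degrees
Difference: |274 - 48| = 226 degrees
Smaller angle: 360 - 226 = 134 degrees

Final answer: 134 degrees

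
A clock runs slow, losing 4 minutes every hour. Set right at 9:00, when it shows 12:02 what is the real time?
For every 60 true minutes, the faulty clock advances 56 minutes, so 1 faulty-clock minute corresponds to 60/56 true minutes.
From 9:00 to 12:02 on the faulty dial is 182 minutes.
True elapsed: 182 x 60/56 = 195 minutes = 3 hours and 15 minutes.
True time: 9:00 + 3 hours and 15 minutes = 12:15.

Final answer: 12:15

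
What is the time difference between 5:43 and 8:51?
From 5:43 to 8:51:
(8 x 60 + 51) - (5 x 60 + 43) = 531 - 343 = 188 minutes
= 3 hours and 8 minutes

Final answer: 3 hours and 8 minutes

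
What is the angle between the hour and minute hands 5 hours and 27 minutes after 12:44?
First find the time 5 hours and 27 minutes after 12:44.
Total minutes: 12 x 60 + 44 + 5 x 60 + 27 = 1091.
1091 mod 720 = 371 minutes = 6:11.
Now compute the angle at 6:11:
Hour hand: 6 x 30 + 11 x 0.5 = 185.5 degrees
Minute hand: 11 x 6 = 66 degrees
Difference: |185.5 - 66| = 119.5 degrees
The angle is 119.5 degrees

Final answer: 119.5 degrees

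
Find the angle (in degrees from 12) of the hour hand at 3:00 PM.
The hour hand moves 30 degrees per hour and 0.5 degrees per minute.
At 3:00: (3) x 30 + 0 x 0.5 = 90 + 0 = 90 degrees

Final answer: 90 degrees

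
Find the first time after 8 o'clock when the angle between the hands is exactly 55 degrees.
At t minutes past 8:00, the hour hand is at 30 x 8 + 0.5t degrees and the minute hand is at 6t degrees.
The smaller angle between them is 55 degrees when |30H - 5.5t| = 55 or |30H - 5.5t| = 305.
With H = 8, solve 30 x 8 - 5.5t = +/- target for each target:
  t = (30 x 8 - 55) / 5.5 = 33.64
  t = (30 x 8 + 55) / 5.5 = 53.64
  t = (30 x 8 - 305) / 5.5 = -11.82 (outside (0, 60))
  t = (30 x 8 + 305) / 5.5 = 99.09 (outside (0, 60))
Valid solutions in (0, 60): {33.64, 53.64} minutes.
The first occurrence is t = 33.64 minutes.
The hands form a 55-degree angle at 33.64 minutes past 8:00.

Final answer: 33.64 minutes past 8:00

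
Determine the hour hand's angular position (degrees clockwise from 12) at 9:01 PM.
The hour hand moves 30 degrees per hour and 0.5 degrees per minute.
At 9:01: (9) x 30 + 1 x 0.5 = 270 + 0.5 = 270.5 degrees

Final answer: 270.5 degrees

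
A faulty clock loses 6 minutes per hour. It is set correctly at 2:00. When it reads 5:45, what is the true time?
For every 60 true minutes, the faulty clock advances 54 minutes, so 1 faulty-clock minute corresponds to 60/54 true minutes.
From 2:00 to 5:45 on the faulty dial is 225 minutes.
True elapsed: 225 x 60/54 = 250 minutes = 4 hours and 10 minutes.
True time: 2:00 + 4 hours and 10 minutes = 6:10.

Final answer: 6:10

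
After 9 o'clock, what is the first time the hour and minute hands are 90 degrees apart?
At t minutes past 9:00, the hour hand is at 30 x 9 + 0.5t degrees and the minute hand is at 6t degrees.
The smaller angle between them is 90 degrees when |30H - 5.5t| = 90 or |30H - 5.5t| = 270.
With H = 9, solve 30 x 9 - 5.5t = +/- target for each target:
  t = (30 x 9 - 90) / 5.5 = 32.73
  t = (30 x 9 + 90) / 5.5 = 65.45 (outside (0, 60))
  t = (30 x 9 - 270) / 5.5 = 0 (outside (0, 60))
  t = (30 x 9 + 270) / 5.5 = 98.18 (outside (0, 60))
Valid solutions in (0, 60): {32.73} minutes.
The first occurrence is t = 32.73 minutes.
The hands form a 90-degree angle at 32.73 minutes past 9:00.

Final answer: 32.73 minutes past 9:00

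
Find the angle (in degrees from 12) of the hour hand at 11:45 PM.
The hour hand moves 30 degrees per hour and 0.5 degrees per minute.
At 11:45: (11) x 30 + 45 x 0.5 = 330 + 22.5 = 352.5 degrees

Final answer: 352.5 degrees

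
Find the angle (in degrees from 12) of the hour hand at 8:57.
The hour hand moves 30 degrees per hour and 0.5 degrees per minute.
At 8:57: (8) x 30 + 57 x 0.5 = 240 + 28.5 = 268.5 degrees

Final answer: 268.5 degrees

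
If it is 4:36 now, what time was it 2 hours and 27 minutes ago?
Starting time: 4:36 = 276 total minutes past 12:00
Subtracting: 2 hours and 27 minutes = 147 minutes
276 - 147 = 129 minutes
= 2 hours and 9 minutes past 12:00 = 2:09

Final answer: 2:09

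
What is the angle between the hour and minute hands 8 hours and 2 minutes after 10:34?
First find the time 8 hours and 2 minutes after 10:34.
Total minutes: 10 x 60 + 34 + 8 x 60 + 2 = 1116.
1116 mod 720 = 396 minutes = 6:36.
Now compute the angle at 6:36:
Hour hand: 6 x 30 + 36 x 0.5 = 198 degrees
Minute hand: 36 x 6 = 216 degrees
Difference: |198 - 216| = 18 degrees
The angle is 18 degrees

Final answer: 18 degrees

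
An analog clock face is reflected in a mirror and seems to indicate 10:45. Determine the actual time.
Reflection across the vertical (12-6) axis maps a hand at angle A degrees to (360 - A) degrees, which sends a reading of T minutes past 12:00 to (720 - T) minutes past 12:00.
Mirror reads 10:45 = 645 minutes past 12:00.
Actual time: (720 - 645) mod 720 = 75 minutes = 1:15.

Final answer: 1:15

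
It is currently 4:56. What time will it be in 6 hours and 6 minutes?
Starting time: 4:56
Adding 6 minutes to 56 minutes: 56 + 6 = 62 minutes = 1 hour and 2 minutes
Adding 6 hours: 4 + 6 + 1 (carry) = 11
Final time: 11:02

Final answer: 11:02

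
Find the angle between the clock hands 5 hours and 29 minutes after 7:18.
First find the time 5 hours and 29 minutes after 7:18.
Total minutes: 7 x 60 + 18 + 5 x 60 + 29 = 767.
767 mod 720 = 47 minutes = 12:47.
Now compute the angle at 12:47:
Hour hand: 0 x 30 + 47 x 0.5 = 23.5 degrees
Minute hand: 47 x 6 = 282 degrees
Difference: |23.5 - 282| = 258.5 degrees
Smaller angle: 360 - 258.5 = 101.5 degrees

Final answer: 101.5 degrees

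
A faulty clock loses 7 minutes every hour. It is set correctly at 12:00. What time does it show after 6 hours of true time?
For every 60 true minutes, the faulty clock advances 60 - 7 = 53 minutes.
True elapsed: 6 hours = 360 minutes.
Faulty clock advances: 360 x 53/60 = 318 minutes (drift: 42 minutes behind).
Shown time: 12:00 + 318 minutes = 5:18.

Final answer: 5:18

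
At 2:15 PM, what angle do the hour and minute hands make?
Hour hand position: 2 x 30 + 15 x 0.5 = 67.5 degrees
Minute hand position: 15 x 6 = 90 degrees
Difference: |67.5 - 90| = 22.5 degrees
The angle between the hands is 22.5 degrees

Final answer: 22.5 degrees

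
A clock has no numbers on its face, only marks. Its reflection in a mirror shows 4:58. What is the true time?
Reflection across the vertical (12-6) axis maps a hand at angle A degrees to (360 - A) degrees, which sends a reading of T minutes past 12:00 to (720 - T) minutes past 12:00.
Mirror reads 4:58 = 298 minutes past 12:00.
Actual time: (720 - 298) mod 720 = 422 minutes = 7:02.

Final answer: 7:02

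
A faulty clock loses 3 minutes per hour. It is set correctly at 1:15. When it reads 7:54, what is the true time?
For every 60 true minutes, the faulty clock advances 57 minutes, so 1 faulty-clock minute corresponds to 60/57 true minutes.
From 1:15 to 7:54 on the faulty dial is 399 minutes.
True elapsed: 399 x 60/57 = 420 minutes = 7 hours.
True time: 1:15 + 7 hours = 8:15.

Final answer: 8:15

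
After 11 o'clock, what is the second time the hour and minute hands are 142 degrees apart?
At t minutes past 11:00, the hour hand is at 30 x 11 + 0.5t degrees and the minute hand is at 6t degrees.
The smaller angle between them is 142 degrees when |30H - 5.5t| = 142 or |30H - 5.5t| = 218.
With H = 11, solve 30 x 11 - 5.5t = +/- target for each target:
  t = (30 x 11 - 142) / 5.5 = 34.18
  t = (30 x 11 + 142) / 5.5 = 85.82 (outside (0, 60))
  t = (30 x 11 - 218) / 5.5 = 20.36
  t = (30 x 11 + 218) / 5.5 = 99.64 (outside (0, 60))
Valid solutions in (0, 60): {20.36, 34.18} minutes.
The second occurrence is t = 34.18 minutes.
The hands form a 142-degree angle at 34.18 minutes past 11:00.

Final answer: 34.18 minutes past 11:00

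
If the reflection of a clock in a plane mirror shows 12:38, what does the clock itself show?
Reflection across the vertical (12-6) axis maps a hand at angle A degrees to (360 - A) degrees, which sends a reading of T minutes past 12:00 to (720 - T) minutes past 12:00.
Mirror reads 12:38 = 38 minutes past 12:00.
Actual time: (720 - 38) mod 720 = 682 minutes = 11:22.

Final answer: 11:22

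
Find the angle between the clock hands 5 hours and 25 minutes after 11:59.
First find the time 5 hours and 25 minutes after 11:59.
Total minutes: 11 x 60 + 59 + 5 x 60 + 25 = 1044.
1044 mod 720 = 324 minutes = 5:24.
Now compute the angle at 5:24:
Hour hand: 5 x 30 + 24 x 0.5 = 162 degrees
Minute hand: 24 x 6 = 144 degrees
Difference: |162 - 144| = 18 degrees
The angle is 18 degrees

Final answer: 18 degrees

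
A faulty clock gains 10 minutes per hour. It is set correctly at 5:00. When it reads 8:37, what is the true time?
For every 60 true minutes, the faulty clock advances 70 minutes, so 1 faulty-clock minute corresponds to 60/70 true minutes.
From 5:00 to 8:37 on the faulty dial is 217 minutes.
True elapsed: 217 x 60/70 = 186 minutes = 3 hours and 6 minutes.
True time: 5:00 + 3 hours and 6 minutes = 8:06.

Final answer: 8:06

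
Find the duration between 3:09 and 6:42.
From 3:09 to 6:42:
(6 x 60 + 42) - (3 x 60 + 9) = 402 - 189 = 213 minutes
= 3 hours and 33 minutes

Final answer: 3 hours and 33 minutes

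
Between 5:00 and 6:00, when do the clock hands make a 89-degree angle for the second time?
At t minutes past 5:00, the hour hand is at 30 x 5 + 0.5t degrees and the minute hand is at 6t degrees.
The smaller angle between them is 89 degrees when |30H - 5.5t| = 89 or |30H - 5.5t| = 271.
With H = 5, solve 30 x 5 - 5.5t = +/- target for each target:
  t = (30 x 5 - 89) / 5.5 = 11.09
  t = (30 x 5 + 89) / 5.5 = 43.45
  t = (30 x 5 - 271) / 5.5 = -22 (outside (0, 60))
  t = (30 x 5 + 271) / 5.5 = 76.55 (outside (0, 60))
Valid solutions in (0, 60): {11.09, 43.45} minutes.
The second occurrence is t = 43.45 minutes.
The hands form a 89-degree angle at 43.45 minutes past 5:00.

Final answer: 43.45 minutes past 5:00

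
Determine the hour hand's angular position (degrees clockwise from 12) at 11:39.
The hour hand moves 30 degrees per hour and 0.5 degrees per minute.
At 11:39: (11) x 30 + 39 x 0.5 = 330 + 19.5 = 349.5 degrees

Final answer: 349.5 degrees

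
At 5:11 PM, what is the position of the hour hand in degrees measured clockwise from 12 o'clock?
The hour hand moves 30 degrees per hour and 0.5 degrees per minute.
At 5:11: (5) x 30 + 11 x 0.5 = 150 + 5.5 = 155.5 degrees

Final answer: 155.5 degrees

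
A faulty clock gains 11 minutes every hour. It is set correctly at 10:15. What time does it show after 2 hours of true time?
For every 60 true minutes, the faulty clock advances 60 + 11 = 71 minutes.
True elapsed: 2 hours = 120 minutes.
Faulty clock advances: 120 x 71/60 = 142 minutes (drift: 22 minutes ahead).
Shown time: 10:15 + 142 minutes = 12:37.

Final answer: 12:37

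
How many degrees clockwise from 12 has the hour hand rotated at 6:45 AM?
The hour hand moves 30 degrees per hour and 0.5 degrees per minute.
At 6:45: (6) x 30 + 45 x 0.5 = 180 + 22.5 = 202.5 degrees

Final answer: 202.5 degrees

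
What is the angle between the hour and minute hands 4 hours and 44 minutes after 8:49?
First find the time 4 hours and 44 minutes after 8:49.
Total minutes: 8 x 60 + 49 + 4 x 60 + 44 = 813.
813 mod 720 = 93 minutes = 1:33.
Now compute the angle at 1:33:
Hour hand: 1 x 30 + 33 x 0.5 = 46.5 degrees
Minute hand: 33 x 6 = 198 degrees
Difference: |46.5 - 198| = 151.5 degrees
The angle is 151.5 degrees

Final answer: 151.5 degrees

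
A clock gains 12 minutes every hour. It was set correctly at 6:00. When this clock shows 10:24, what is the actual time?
For every 60 true minutes, the faulty clock advances 72 minutes, so 1 faulty-clock minute corresponds to 60/72 true minutes.
From 6:00 to 10:24 on the faulty dial is 264 minutes.
True elapsed: 264 x 60/72 = 220 minutes = 3 hours and 40 minutes.
True time: 6:00 + 3 hours and 40 minutes = 9:40.

Final answer: 9:40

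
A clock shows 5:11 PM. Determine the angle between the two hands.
Hour hand position: 5 x 30 + 11 x 0.5 = 155.5 degrees
Minute hand position: 11 x 6 = 66 degrees
Difference: |155.5 - 66| = 89.5 degrees
The angle between the hands is 89.5 degrees

Final answer: 89.5 degrees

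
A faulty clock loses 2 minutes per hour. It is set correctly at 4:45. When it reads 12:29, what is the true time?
For every 60 true minutes, the faulty clock advances 58 minutes, so 1 faulty-clock minute corresponds to 60/58 true minutes.
From 4:45 to 12:29 on the faulty dial is 464 minutes.
True elapsed: 464 x 60/58 = 480 minutes = 8 hours.
True time: 4:45 + 8 hours = 12:45.

Final answer: 12:45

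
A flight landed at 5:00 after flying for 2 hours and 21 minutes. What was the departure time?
Starting time: 5:00 = 300 total minutes past 12:00
Subtracting: 2 hours and 21 minutes = 141 minutes
300 - 141 = 159 minutes
= 2 hours and 39 minutes past 12:00 = 2:39

Final answer: 2:39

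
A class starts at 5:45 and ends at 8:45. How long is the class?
From 5:45 to 8:45:
(8 x 60 + 45) - (5 x 60 + 45) = 525 - 345 = 180 minutes
= 3 hours

Final answer: 3 hours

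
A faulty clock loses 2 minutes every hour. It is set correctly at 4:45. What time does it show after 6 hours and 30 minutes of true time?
For every 60 true minutes, the faulty clock advances 60 - 2 = 58 minutes.
True elapsed: 6 hours and 30 minutes = 390 minutes.
Faulty clock advances: 390 x 58/60 = 377 minutes (drift: 13 minutes behind).
Shown time: 4:45 + 377 minutes = 11:02.

Final answer: 11:02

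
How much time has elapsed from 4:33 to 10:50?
From 4:33 to 10:50:
(10 x 60 + 50) - (4 x 60 + 33) = 650 - 273 = 377 minutes
= 6 hours and 17 minutes

Final answer: 6 hours and 17 minutes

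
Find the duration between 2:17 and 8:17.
From 2:17 to 8:17:
(8 x 60 + 17) - (2 x 60 + 17) = 497 - 137 = 360 minutes
= 6 hours

Final answer: 6 hours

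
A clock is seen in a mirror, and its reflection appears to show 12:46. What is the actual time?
Reflection across the vertical (12-6) axis maps a hand at angle A degrees to (360 - A) degrees, which sends a reading of T minutes past 12:00 to (720 - T) minutes past 12:00.
Mirror reads 12:46 = 46 minutes past 12:00.
Actual time: (720 - 46) mod 720 = 674 minutes = 11:14.

Final answer: 11:14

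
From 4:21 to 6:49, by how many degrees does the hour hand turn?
The hour hand moves 0.5 degrees per minute.
Time elapsed: 6:49 - 4:21 = 148 minutes
Angular displacement: 148 x 0.5 = 74 degrees

Final answer: 74 degrees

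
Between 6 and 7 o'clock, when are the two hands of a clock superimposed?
The minute hand gains 5.5 degrees per minute on the hour hand.
At 6:00, the hour hand is at 180 degrees and the minute hand is at 0 degrees.
The gap is 180 degrees. Time to close: 180/5.5 = 60 x 6/11 = 32.73 minutes.
The hands overlap at 32.73 minutes past 6:00.

Final answer: 32.73 minutes past 6:00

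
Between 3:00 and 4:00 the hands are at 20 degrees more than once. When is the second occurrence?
At t minutes past 3:00, the hour hand is at 30 x 3 + 0.5t degrees and the minute hand is at 6t degrees.
The smaller angle between them is 20 degrees when |30H - 5.5t| = 20 or |30H - 5.5t| = 340.
With H = 3, solve 30 x 3 - 5.5t = +/- target for each target:
  t = (30 x 3 - 20) / 5.5 = 12.73
  t = (30 x 3 + 20) / 5.5 = 20
  t = (30 x 3 - 340) / 5.5 = -45.45 (outside (0, 60))
  t = (30 x 3 + 340) / 5.5 = 78.18 (outside (0, 60))
Valid solutions in (0, 60): {12.73, 20} minutes.
The second occurrence is t = 20 minutes.
The hands form a 20-degree angle at 20 minutes past 3:00.

Final answer: 20 minutes past 3:00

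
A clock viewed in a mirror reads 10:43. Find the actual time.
Reflection across the vertical (12-6) axis maps a hand at angle A degrees to (360 - A) degrees, which sends a reading of T minutes past 12:00 to (720 - T) minutes past 12:00.
Mirror reads 10:43 = 643 minutes past 12:00.
Actual time: (720 - 643) mod 720 = 77 minutes = 1:17.

Final answer: 1:17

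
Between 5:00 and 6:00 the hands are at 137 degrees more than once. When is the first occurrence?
At t minutes past 5:00, the hour hand is at 30 x 5 + 0.5t degrees and the minute hand is at 6t degrees.
The smaller angle between them is 137 degrees when |30H - 5.5t| = 137 or |30H - 5.5t| = 223.
With H = 5, solve 30 x 5 - 5.5t = +/- target for each target:
  t = (30 x 5 - 137) / 5.5 = 2.36
  t = (30 x 5 + 137) / 5.5 = 52.18
  t = (30 x 5 - 223) / 5.5 = -13.27 (outside (0, 60))
  t = (30 x 5 + 223) / 5.5 = 67.82 (outside (0, 60))
Valid solutions in (0, 60): {2.36, 52.18} minutes.
The first occurrence is t = 2.36 minutes.
The hands form a 137-degree angle at 2.36 minutes past 5:00.

Final answer: 2.36 minutes past 5:00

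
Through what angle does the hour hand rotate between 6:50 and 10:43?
The hour hand moves 0.5 degrees per minute.
Time elapsed: 10:43 - 6:50 = 233 minutes
Angular displacement: 233 x 0.5 = 116.5 degrees

Final answer: 116.5 degrees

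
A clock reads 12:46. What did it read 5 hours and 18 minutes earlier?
Starting time: 12:46 = 46 total minutes past 12:00
Subtracting: 5 hours and 18 minutes = 318 minutes
46 - 318 = -272 (negative, add 12 hours = 720) = 448 minutes
= 7 hours and 28 minutes past 12:00 = 7:28

Final answer: 7:28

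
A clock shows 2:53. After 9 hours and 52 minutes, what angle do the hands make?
First find the time 9 hours and 52 minutes after 2:53.
Total minutes: 2 x 60 + 53 + 9 x 60 + 52 = 765.
765 mod 720 = 45 minutes = 12:45.
Now compute the angle at 12:45:
Hour hand: 0 x 30 + 45 x 0.5 = 22.5 degrees
Minute hand: 45 x 6 = 270 degrees
Difference: |22.5 - 270| = 247.5 degrees
Smaller angle: 360 - 247.5 = 112.5 degrees

Final answer: 112.5 degrees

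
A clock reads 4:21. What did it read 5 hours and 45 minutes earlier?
Starting time: 4:21 = 261 total minutes past 12:00
Subtracting: 5 hours and 45 minutes = 345 minutes
261 - 345 = -84 (negative, add 12 hours = 720) = 636 minutes
= 10 hours and 36 minutes past 12:00 = 10:36

Final answer: 10:36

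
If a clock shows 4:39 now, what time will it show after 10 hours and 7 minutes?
Starting time: 4:39
Adding 7 minutes to 39 minutes: 39 + 7 = 46 minutes
Adding 10 hours: 4 + 10 = 14 - 12 = 2
Final time: 2:46

Final answer: 2:46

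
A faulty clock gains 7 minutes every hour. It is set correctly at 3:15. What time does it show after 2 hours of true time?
For every 60 true minutes, the faulty clock advances 60 + 7 = 67 minutes.
True elapsed: 2 hours = 120 minutes.
Faulty clock advances: 120 x 67/60 = 134 minutes (drift: 14 minutes ahead).
Shown time: 3:15 + 134 minutes = 5:29.

Final answer: 5:29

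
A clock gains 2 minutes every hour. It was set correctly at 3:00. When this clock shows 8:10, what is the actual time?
For every 60 true minutes, the faulty clock advances 62 minutes, so 1 faulty-clock minute corresponds to 60/62 true minutes.
From 3:00 to 8:10 on the faulty dial is 310 minutes.
True elapsed: 310 x 60/62 = 300 minutes = 5 hours.
True time: 3:00 + 5 hours = 8:00.

Final answer: 8:00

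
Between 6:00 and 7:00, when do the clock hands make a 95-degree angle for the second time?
At t minutes past 6:00, the hour hand is at 30 x 6 + 0.5t degrees and the minute hand is at 6t degrees.
The smaller angle between them is 95 degrees when |30H - 5.5t| = 95 or |30H - 5.5t| = 265.
With H = 6, solve 30 x 6 - 5.5t = +/- target for each target:
  t = (30 x 6 - 95) / 5.5 = 15.45
  t = (30 x 6 + 95) / 5.5 = 50
  t = (30 x 6 - 265) / 5.5 = -15.45 (outside (0, 60))
  t = (30 x 6 + 265) / 5.5 = 80.91 (outside (0, 60))
Valid solutions in (0, 60): {15.45, 50} minutes.
The second occurrence is t = 50 minutes.
The hands form a 95-degree angle at 50 minutes past 6:00.

Final answer: 50 minutes past 6:00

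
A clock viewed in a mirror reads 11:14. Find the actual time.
Reflection across the vertical (12-6) axis maps a hand at angle A degrees to (360 - A) degrees, which sends a reading of T minutes past 12:00 to (720 - T) minutes past 12:00.
Mirror reads 11:14 = 674 minutes past 12:00.
Actual time: (720 - 674) mod 720 = 46 minutes = 12:46.

Final answer: 12:46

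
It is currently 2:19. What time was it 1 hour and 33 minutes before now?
Starting time: 2:19 = 139 total minutes past 12:00
Subtracting: 1 hour and 33 minutes = 93 minutes
139 - 93 = 46 minutes
= 46 minutes past 12:00 = 12:46

Final answer: 12:46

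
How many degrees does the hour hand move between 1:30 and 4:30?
The hour hand moves 0.5 degrees per minute.
Time elapsed: 4:30 - 1:30 = 180 minutes
Angular displacement: 180 x 0.5 = 90 degrees

Final answer: 90 degrees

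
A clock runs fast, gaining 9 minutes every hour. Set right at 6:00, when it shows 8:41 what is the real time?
For every 60 true minutes, the faulty clock advances 69 minutes, so 1 faulty-clock minute corresponds to 60/69 true minutes.
From 6:00 to 8:41 on the faulty dial is 161 minutes.
True elapsed: 161 x 60/69 = 140 minutes = 2 hours and 20 minutes.
True time: 6:00 + 2 hours and 20 minutes = 8:20.

Final answer: 8:20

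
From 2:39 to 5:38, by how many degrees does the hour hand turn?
The hour hand moves 0.5 degrees per minute.
Time elapsed: 5:38 - 2:39 = 179 minutes
Angular displacement: 179 x 0.5 = 89.5 degrees

Final answer: 89.5 degrees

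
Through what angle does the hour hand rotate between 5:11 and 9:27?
The hour hand moves 0.5 degrees per minute.
Time elapsed: 9:27 - 5:11 = 256 minutes
Angular displacement: 256 x 0.5 = 128 degrees

Final answer: 128 degrees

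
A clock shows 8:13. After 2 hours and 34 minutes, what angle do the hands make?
First find the time 2 hours and 34 minutes after 8:13.
Total minutes: 8 x 60 + 13 + 2 x 60 + 34 = 647.
647 mod 720 = 647 minutes = 10:47.
Now compute the angle at 10:47:
Hour hand: 10 x 30 + 47 x 0.5 = 323.5 degrees
Minute hand: 47 x 6 = 282 degrees
Difference: |323.5 - 282| = 41.5 degrees
The angle is 41.5 degrees

Final answer: 41.5 degrees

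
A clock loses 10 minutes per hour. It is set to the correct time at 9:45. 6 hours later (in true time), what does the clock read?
For every 60 true minutes, the faulty clock advances 60 - 10 = 50 minutes.
True elapsed: 6 hours = 360 minutes.
Faulty clock advances: 360 x 50/60 = 300 minutes (drift: 60 minutes behind).
Shown time: 9:45 + 300 minutes = 2:45.

Final answer: 2:45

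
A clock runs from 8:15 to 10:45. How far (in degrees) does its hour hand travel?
The hour hand moves 0.5 degrees per minute.
Time elapsed: 10:45 - 8:15 = 150 minutes
Angular displacement: 150 x 0.5 = 75 degrees

Final answer: 75 degrees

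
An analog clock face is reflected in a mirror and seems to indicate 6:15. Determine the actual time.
Reflection across the vertical (12-6) axis maps a hand at angle A degrees to (360 - A) degrees, which sends a reading of T minutes past 12:00 to (720 - T) minutes past 12:00.
Mirror reads 6:15 = 375 minutes past 12:00.
Actual time: (720 - 375) mod 720 = 345 minutes = 5:45.

Final answer: 5:45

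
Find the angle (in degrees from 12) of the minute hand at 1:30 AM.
The minute hand moves 6 degrees per minute.
At 1:30: 30 x 6 = 180 degrees

Final answer: 180 degrees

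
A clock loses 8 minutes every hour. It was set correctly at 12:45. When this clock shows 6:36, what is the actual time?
For every 60 true minutes, the faulty clock advances 52 minutes, so 1 faulty-clock minute corresponds to 60/52 true minutes.
From 12:45 to 6:36 on the faulty dial is 351 minutes.
True elapsed: 351 x 60/52 = 405 minutes = 6 hours and 45 minutes.
True time: 12:45 + 6 hours and 45 minutes = 7:30.

Final answer: 7:30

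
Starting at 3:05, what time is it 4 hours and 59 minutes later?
Starting time: 3:05
Adding 59 minutes to 5 minutes: 5 + 59 = 64 minutes = 1 hour and 4 minutes
Adding 4 hours: 3 + 4 + 1 (carry) = 8
Final time: 8:04

Final answer: 8:04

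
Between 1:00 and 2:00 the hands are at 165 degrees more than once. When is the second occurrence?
At t minutes past 1:00, the hour hand is at 30 x 1 + 0.5t degrees and the minute hand is at 6t degrees.
The smaller angle between them is 165 degrees when |30H - 5.5t| = 165 or |30H - 5.5t| = 195.
With H = 1, solve 30 x 1 - 5.5t = +/- target for each target:
  t = (30 x 1 - 165) / 5.5 = -24.55 (outside (0, 60))
  t = (30 x 1 + 165) / 5.5 = 35.45
  t = (30 x 1 - 195) / 5.5 = -30 (outside (0, 60))
  t = (30 x 1 + 195) / 5.5 = 40.91
Valid solutions in (0, 60): {35.45, 40.91} minutes.
The second occurrence is t = 40.91 minutes.
The hands form a 165-degree angle at 40.91 minutes past 1:00.

Final answer: 40.91 minutes past 1:00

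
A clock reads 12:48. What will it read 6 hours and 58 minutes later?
Starting time: 12:48
Adding 58 minutes to 48 minutes: 48 + 58 = 106 minutes = 1 hour and 46 minutes
Adding 6 hours: 12 + 6 + 1 (carry) = 19 - 12 = 7
Final time: 7:46

Final answer: 7:46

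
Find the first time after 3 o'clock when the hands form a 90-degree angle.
At t minutes past 3:00, the hour hand is at 30 x 3 + 0.5t degrees and the minute hand is at 6t degrees.
The smaller angle between them is 90 degrees when |30H - 5.5t| = 90 or |30H - 5.5t| = 270.
With H = 3, solve 30 x 3 - 5.5t = +/- target for each target:
  t = (30 x 3 - 90) / 5.5 = 0 (outside (0, 60))
  t = (30 x 3 + 90) / 5.5 = 32.73
  t = (30 x 3 - 270) / 5.5 = -32.73 (outside (0, 60))
  t = (30 x 3 + 270) / 5.5 = 65.45 (outside (0, 60))
Valid solutions in (0, 60): {32.73} minutes.
First occurrence: t = 32.73 minutes.
The hands are at right angles at 32.73 minutes past 3:00.

Final answer: 32.73 minutes past 3:00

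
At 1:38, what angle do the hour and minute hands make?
Hour hand position: 1 x 30 + 38 x 0.5 = 49 degrees
Minute hand position: 38 x 6 = 228 degrees
Difference: |49 - 228| = 179 degrees
The angle between the hands is 179 degrees

Final answer: 179 degrees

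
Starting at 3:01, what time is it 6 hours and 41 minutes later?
Starting time: 3:01
Adding 41 minutes to 1 minute: 1 + 41 = 42 minutes
Adding 6 hours: 3 + 6 = 9
Final time: 9:42

Final answer: 9:42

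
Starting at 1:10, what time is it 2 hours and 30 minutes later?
Starting time: 1:10
Adding 30 minutes to 10 minutes: 10 + 30 = 40 minutes
Adding 2 hours: 1 + 2 = 3
Final time: 3:40

Final answer: 3:40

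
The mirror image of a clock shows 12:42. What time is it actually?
Reflection across the vertical (12-6) axis maps a hand at angle A degrees to (360 - A) degrees, which sends a reading of T minutes past 12:00 to (720 - T) minutes past 12:00.
Mirror reads 12:42 = 42 minutes past 12:00.
Actual time: (720 - 42) mod 720 = 678 minutes = 11:18.

Final answer: 11:18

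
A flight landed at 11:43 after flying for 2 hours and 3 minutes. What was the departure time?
Starting time: 11:43 = 703 total minutes past 12:00
Subtracting: 2 hours and 3 minutes = 123 minutes
703 - 123 = 580 minutes
= 9 hours and 40 minutes past 12:00 = 9:40

Final answer: 9:40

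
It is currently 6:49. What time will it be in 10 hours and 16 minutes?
Starting time: 6:49
Adding 16 minutes to 49 minutes: 49 + 16 = 65 minutes = 1 hour and 5 minutes
Adding 10 hours: 6 + 10 + 1 (carry) = 17 - 12 = 5
Final time: 5:05

Final answer: 5:05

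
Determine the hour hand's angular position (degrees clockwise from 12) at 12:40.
The hour hand moves 30 degrees per hour and 0.5 degrees per minute.
At 12:40: (0) x 30 + 40 x 0.5 = 0 + 20 = 20 degrees

Final answer: 20 degrees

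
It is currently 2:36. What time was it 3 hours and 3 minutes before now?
Starting time: 2:36 = 156 total minutes past 12:00
Subtracting: 3 hours and 3 minutes = 183 minutes
156 - 183 = -27 (negative, add 12 hours = 720) = 693 minutes
= 11 hours and 33 minutes past 12:00 = 11:33

Final answer: 11:33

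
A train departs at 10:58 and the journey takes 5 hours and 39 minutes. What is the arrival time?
Starting time: 10:58
Adding 39 minutes to 58 minutes: 58 + 39 = 97 minutes = 1 hour and 37 minutes
Adding 5 hours: 10 + 5 + 1 (carry) = 16 - 12 = 4
Final time: 4:37

Final answer: 4:37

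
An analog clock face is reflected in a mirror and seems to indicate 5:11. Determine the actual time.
Reflection across the vertical (12-6) axis maps a hand at angle A degrees to (360 - A) degrees, which sends a reading of T minutes past 12:00 to (720 - T) minutes past 12:00.
Mirror reads 5:11 = 311 minutes past 12:00.
Actual time: (720 - 311) mod 720 = 409 minutes = 6:49.

Final answer: 6:49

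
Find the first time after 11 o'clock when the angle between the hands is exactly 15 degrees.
At t minutes past 11:00, the hour hand is at 30 x 11 + 0.5t degrees and the minute hand is at 6t degrees.
The smaller angle between them is 15 degrees when |30H - 5.5t| = 15 or |30H - 5.5t| = 345.
With H = 11, solve 30 x 11 - 5.5t = +/- target for each target:
  t = (30 x 11 - 15) / 5.5 = 57.27
  t = (30 x 11 + 15) / 5.5 = 62.73 (outside (0, 60))
  t = (30 x 11 - 345) / 5.5 = -2.73 (outside (0, 60))
  t = (30 x 11 + 345) / 5.5 = 122.73 (outside (0, 60))
Valid solutions in (0, 60): {57.27} minutes.
The first occurrence is t = 57.27 minutes.
The hands form a 15-degree angle at 57.27 minutes past 11:00.

Final answer: 57.27 minutes past 11:00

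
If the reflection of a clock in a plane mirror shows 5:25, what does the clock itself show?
Reflection across the vertical (12-6) axis maps a hand at angle A degrees to (360 - A) degrees, which sends a reading of T minutes past 12:00 to (720 - T) minutes past 12:00.
Mirror reads 5:25 = 325 minutes past 12:00.
Actual time: (720 - 325) mod 720 = 395 minutes = 6:35.

Final answer: 6:35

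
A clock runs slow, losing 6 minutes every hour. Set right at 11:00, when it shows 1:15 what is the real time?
For every 60 true minutes, the faulty clock advances 54 minutes, so 1 faulty-clock minute corresponds to 60/54 true minutes.
From 11:00 to 1:15 on the faulty dial is 135 minutes.
True elapsed: 135 x 60/54 = 150 minutes = 2 hours and 30 minutes.
True time: 11:00 + 2 hours and 30 minutes = 1:30.

Final answer: 1:30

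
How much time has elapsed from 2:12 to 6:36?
From 2:12 to 6:36:
(6 x 60 + 36) - (2 x 60 + 12) = 396 - 132 = 264 minutes
= 4 hours and 24 minutes

Final answer: 4 hours and 24 minutes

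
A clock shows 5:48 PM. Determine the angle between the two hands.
Hour hand position: 5 x 30 + 48 x 0.5 = 174 degrees
Minute hand position: 48 x 6 = 288 degrees
Difference: |174 - 288| = 114 degrees
The angle between the hands is 114 degrees

Final answer: 114 degrees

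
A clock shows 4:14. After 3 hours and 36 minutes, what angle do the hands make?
First find the time 3 hours and 36 minutes after 4:14.
Total minutes: 4 x 60 + 14 + 3 x 60 + 36 = 470.
470 mod 720 = 470 minutes = 7:50.
Now compute the angle at 7:50:
Hour hand: 7 x 30 + 50 x 0.5 = 235 degrees
Minute hand: 50 x 6 = 300 degrees
Difference: |235 - 300| = 65 degrees
The angle is 65 degrees

Final answer: 65 degrees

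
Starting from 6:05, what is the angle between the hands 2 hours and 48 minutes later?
First find the time 2 hours and 48 minutes after 6:05.
Total minutes: 6 x 60 + 5 + 2 x 60 + 48 = 533.
533 mod 720 = 533 minutes = 8:53.
Now compute the angle at 8:53:
Hour hand: 8 x 30 + 53 x 0.5 = 266.5 degrees
Minute hand: 53 x 6 = 318 degrees
Difference: |266.5 - 318| = 51.5 degrees
The angle is 51.5 degrees

Final answer: 51.5 degrees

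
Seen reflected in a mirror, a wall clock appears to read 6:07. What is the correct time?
Reflection across the vertical (12-6) axis maps a hand at angle A degrees to (360 - A) degrees, which sends a reading of T minutes past 12:00 to (720 - T) minutes past 12:00.
Mirror reads 6:07 = 367 minutes past 12:00.
Actual time: (720 - 367) mod 720 = 353 minutes = 5:53.

Final answer: 5:53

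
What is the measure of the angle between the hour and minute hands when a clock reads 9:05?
Hour hand position: 9 x 30 + 5 x 0.5 = 272.5 degrees
Minute hand position: 5 x 6 = 30 degrees
Difference: |272.5 - 30| = 242.5 degrees
Since 242.5 > 180, the smaller angle is 360 - 242.5 = 117.5 degrees

Final answer: 117.5 degrees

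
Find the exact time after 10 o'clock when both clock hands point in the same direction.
The minute hand gains 5.5 degrees per minute on the hour hand.
At 10:00, the hour hand is at 300 degrees and the minute hand is at 0 degrees.
The gap is 300 degrees. Time to close: 300/5.5 = 60 x 10/11 = 54.55 minutes.
The hands overlap at 54.55 minutes past 10:00.

Final answer: 54.55 minutes past 10:00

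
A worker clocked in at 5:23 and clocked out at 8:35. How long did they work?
From 5:23 to 8:35:
(8 x 60 + 35) - (5 x 60 + 23) = 515 - 323 = 192 minutes
= 3 hours and 12 minutes

Final answer: 3 hours and 12 minutes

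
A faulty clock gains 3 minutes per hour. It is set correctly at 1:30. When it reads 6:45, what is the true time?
For every 60 true minutes, the faulty clock advances 63 minutes, so 1 faulty-clock minute corresponds to 60/63 true minutes.
From 1:30 to 6:45 on the faulty dial is 315 minutes.
True elapsed: 315 x 60/63 = 300 minutes = 5 hours.
True time: 1:30 + 5 hours = 6:30.

Final answer: 6:30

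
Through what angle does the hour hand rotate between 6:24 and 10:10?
The hour hand moves 0.5 degrees per minute.
Time elapsed: 10:10 - 6:24 = 226 minutes
Angular displacement: 226 x 0.5 = 113 degrees

Final answer: 113 degrees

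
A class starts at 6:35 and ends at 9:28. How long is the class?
From 6:35 to 9:28:
(9 x 60 + 28) - (6 x 60 + 35) = 568 - 395 = 173 minutes
= 2 hours and 53 minutes

Final answer: 2 hours and 53 minutes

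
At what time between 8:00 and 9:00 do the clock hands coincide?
The minute hand gains 5.5 degrees per minute on the hour hand.
At 8:00, the hour hand is at 240 degrees and the minute hand is at 0 degrees.
The gap is 240 degrees. Time to close: 240/5.5 = 60 x 8/11 = 43.64 minutes.
The hands overlap at 43.64 minutes past 8:00.

Final answer: 43.64 minutes past 8:00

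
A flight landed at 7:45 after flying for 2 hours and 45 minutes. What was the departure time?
Starting time: 7:45 = 465 total minutes past 12:00
Subtracting: 2 hours and 45 minutes = 165 minutes
465 - 165 = 300 minutes
= 5 hours past 12:00 = 5:00

Final answer: 5:00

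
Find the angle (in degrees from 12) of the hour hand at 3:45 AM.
The hour hand moves 30 degrees per hour and 0.5 degrees per minute.
At 3:45: (3) x 30 + 45 x 0.5 = 90 + 22.5 = 112.5 degrees

Final answer: 112.5 degrees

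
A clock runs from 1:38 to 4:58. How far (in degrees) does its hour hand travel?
The hour hand moves 0.5 degrees per minute.
Time elapsed: 4:58 - 1:38 = 200 minutes
Angular displacement: 200 x 0.5 = 100 degrees

Final answer: 100 degrees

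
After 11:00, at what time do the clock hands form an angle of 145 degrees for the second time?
At t minutes past 11:00, the hour hand is at 30 x 11 + 0.5t degrees and the minute hand is at 6t degrees.
The smaller angle between them is 145 degrees when |30H - 5.5t| = 145 or |30H - 5.5t| = 215.
With H = 11, solve 30 x 11 - 5.5t = +/- target for each target:
  t = (30 x 11 - 145) / 5.5 = 33.64
  t = (30 x 11 + 145) / 5.5 = 86.36 (outside (0, 60))
  t = (30 x 11 - 215) / 5.5 = 20.91
  t = (30 x 11 + 215) / 5.5 = 99.09 (outside (0, 60))
Valid solutions in (0, 60): {20.91, 33.64} minutes.
The second occurrence is t = 33.64 minutes.
The hands form a 145-degree angle at 33.64 minutes past 11:00.

Final answer: 33.64 minutes past 11:00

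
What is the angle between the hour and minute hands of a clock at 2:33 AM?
Hour hand position: 2 x 30 + 33 x 0.5 = 76.5 degrees
Minute hand position: 33 x 6 = 198 degrees
Difference: |76.5 - 198| = 121.5 degrees
The angle between the hands is 121.5 degrees

Final answer: 121.5 degrees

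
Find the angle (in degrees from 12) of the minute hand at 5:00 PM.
The minute hand moves 6 degrees per minute.
At 5:00: 0 x 6 = 0 degrees

Final answer: 0 degrees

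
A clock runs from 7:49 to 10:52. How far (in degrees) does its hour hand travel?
The hour hand moves 0.5 degrees per minute.
Time elapsed: 10:52 - 7:49 = 183 minutes
Angular displacement: 183 x 0.5 = 91.5 degrees

Final answer: 91.5 degrees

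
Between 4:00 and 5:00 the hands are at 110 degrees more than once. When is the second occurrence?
At t minutes past 4:00, the hour hand is at 30 x 4 + 0.5t degrees and the minute hand is at 6t degrees.
The smaller angle between them is 110 degrees when |30H - 5.5t| = 110 or |30H - 5.5t| = 250.
With H = 4, solve 30 x 4 - 5.5t = +/- target for each target:
  t = (30 x 4 - 110) / 5.5 = 1.82
  t = (30 x 4 + 110) / 5.5 = 41.82
  t = (30 x 4 - 250) / 5.5 = -23.64 (outside (0, 60))
  t = (30 x 4 + 250) / 5.5 = 67.27 (outside (0, 60))
Valid solutions in (0, 60): {1.82, 41.82} minutes.
The second occurrence is t = 41.82 minutes.
The hands form a 110-degree angle at 41.82 minutes past 4:00.

Final answer: 41.82 minutes past 4:00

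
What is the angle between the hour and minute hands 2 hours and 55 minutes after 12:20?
First find the time 2 hours and 55 minutes after 12:20.
Total minutes: 12 x 60 + 20 + 2 x 60 + 55 = 915.
915 mod 720 = 195 minutes = 3:15.
Now compute the angle at 3:15:
Hour hand: 3 x 30 + 15 x 0.5 = 97.5 degrees
Minute hand: 15 x 6 = 90 degrees
Difference: |97.5 - 90| = 7.5 degrees
The angle is 7.5 degrees

Final answer: 7.5 degrees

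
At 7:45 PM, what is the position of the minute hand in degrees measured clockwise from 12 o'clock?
The minute hand moves 6 degrees per minute.
At 7:45: 45 x 6 = 270 degrees

Final answer: 270 degrees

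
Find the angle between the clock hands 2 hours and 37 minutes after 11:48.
First find the time 2 hours and 37 minutes after 11:48.
Total minutes: 11 x 60 + 48 + 2 x 60 + 37 = 865.
865 mod 720 = 145 minutes = 2:25.
Now compute the angle at 2:25:
Hour hand: 2 x 30 + 25 x 0.5 = 72.5 degrees
Minute hand: 25 x 6 = 150 degrees
Difference: |72.5 - 150| = 77.5 degrees
The angle is 77.5 degrees

Final answer: 77.5 degrees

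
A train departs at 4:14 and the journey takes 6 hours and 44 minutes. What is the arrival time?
Starting time: 4:14
Adding 44 minutes to 14 minutes: 14 + 44 = 58 minutes
Adding 6 hours: 4 + 6 = 10
Final time: 10:58

Final answer: 10:58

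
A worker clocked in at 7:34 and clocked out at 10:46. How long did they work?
From 7:34 to 10:46:
(10 x 60 + 46) - (7 x 60 + 34) = 646 - 454 = 192 minutes
= 3 hours and 12 minutes

Final answer: 3 hours and 12 minutes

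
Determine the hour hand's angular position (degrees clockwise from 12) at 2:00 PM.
The hour hand moves 30 degrees per hour and 0.5 degrees per minute.
At 2:00: (2) x 30 + 0 x 0.5 = 60 + 0 = 60 degrees

Final answer: 60 degrees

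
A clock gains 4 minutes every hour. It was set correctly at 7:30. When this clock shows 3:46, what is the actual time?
For every 60 true minutes, the faulty clock advances 64 minutes, so 1 faulty-clock minute corresponds to 60/64 true minutes.
From 7:30 to 3:46 on the faulty dial is 496 minutes.
True elapsed: 496 x 60/64 = 465 minutes = 7 hours and 45 minutes.
True time: 7:30 + 7 hours and 45 minutes = 3:15.

Final answer: 3:15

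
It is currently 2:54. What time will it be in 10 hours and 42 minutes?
Starting time: 2:54
Adding 42 minutes to 54 minutes: 54 + 42 = 96 minutes = 1 hour and 36 minutes
Adding 10 hours: 2 + 10 + 1 (carry) = 13 - 12 = 1
Final time: 1:36

Final answer: 1:36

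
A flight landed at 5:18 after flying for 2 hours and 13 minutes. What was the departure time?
Starting time: 5:18 = 318 total minutes past 12:00
Subtracting: 2 hours and 13 minutes = 133 minutes
318 - 133 = 185 minutes
= 3 hours and 5 minutes past 12:00 = 3:05

Final answer: 3:05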